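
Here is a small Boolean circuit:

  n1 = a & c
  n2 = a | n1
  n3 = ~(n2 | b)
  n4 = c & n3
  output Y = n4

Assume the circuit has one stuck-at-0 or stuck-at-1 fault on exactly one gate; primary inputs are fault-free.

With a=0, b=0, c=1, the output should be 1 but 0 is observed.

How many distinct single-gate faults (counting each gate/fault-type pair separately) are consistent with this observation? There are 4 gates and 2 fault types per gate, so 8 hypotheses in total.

Fault-free: n1=0, n2=0, n3=1, n4=1 → 1. Observed 0.
  n1 stuck-at-0: output 1 ✗
  n1 stuck-at-1: output 0 ✓
  n2 stuck-at-0: output 1 ✗
  n2 stuck-at-1: output 0 ✓
  n3 stuck-at-0: output 0 ✓
  n3 stuck-at-1: output 1 ✗
  n4 stuck-at-0: output 0 ✓
  n4 stuck-at-1: output 1 ✗
Consistent faults: {n1 stuck-at-1, n2 stuck-at-1, n3 stuck-at-0, n4 stuck-at-0} — 4 in all.

4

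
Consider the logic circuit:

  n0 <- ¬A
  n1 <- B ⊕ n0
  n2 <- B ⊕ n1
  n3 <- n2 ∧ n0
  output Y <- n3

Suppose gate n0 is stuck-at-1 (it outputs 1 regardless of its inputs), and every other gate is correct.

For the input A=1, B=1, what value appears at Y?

1

Propagate with n0 forced: n0=1 [stuck-at-1], n1=0, n2=1, n3=1.
So Y = 1. (Without the fault it would be 0.)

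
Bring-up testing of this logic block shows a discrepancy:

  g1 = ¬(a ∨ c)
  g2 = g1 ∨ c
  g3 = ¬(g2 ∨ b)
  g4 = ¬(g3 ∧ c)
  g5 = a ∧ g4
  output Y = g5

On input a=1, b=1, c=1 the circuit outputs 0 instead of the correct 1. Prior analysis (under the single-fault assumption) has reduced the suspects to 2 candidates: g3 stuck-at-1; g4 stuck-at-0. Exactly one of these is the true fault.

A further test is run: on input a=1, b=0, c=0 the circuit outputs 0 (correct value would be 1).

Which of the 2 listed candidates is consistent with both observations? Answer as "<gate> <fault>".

Evaluate each candidate on input a=1, b=0, c=0:
  g3 stuck-at-1: g1=0, g2=0, g3=1 [stuck-at-1], g4=1, g5=1 → 1 — eliminated
  g4 stuck-at-0: g1=0, g2=0, g3=1, g4=0 [stuck-at-0], g5=0 → 0 — matches
Only g4 stuck-at-0 reproduces the observed 0.

g4 stuck-at-0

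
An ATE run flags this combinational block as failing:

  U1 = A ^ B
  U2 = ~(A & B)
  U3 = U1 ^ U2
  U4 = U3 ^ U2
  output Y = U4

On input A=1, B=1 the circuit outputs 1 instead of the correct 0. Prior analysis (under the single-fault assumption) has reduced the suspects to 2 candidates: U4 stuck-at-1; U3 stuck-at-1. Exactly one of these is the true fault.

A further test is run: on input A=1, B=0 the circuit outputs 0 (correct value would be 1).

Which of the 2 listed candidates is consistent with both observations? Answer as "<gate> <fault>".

U3 stuck-at-1

Evaluate each candidate on input A=1, B=0:
  U4 stuck-at-1: U1=1, U2=1, U3=0, U4=1 [stuck-at-1] → 1 — eliminated
  U3 stuck-at-1: U1=1, U2=1, U3=1 [stuck-at-1], U4=0 → 0 — matches
Only U3 stuck-at-1 reproduces the observed 0.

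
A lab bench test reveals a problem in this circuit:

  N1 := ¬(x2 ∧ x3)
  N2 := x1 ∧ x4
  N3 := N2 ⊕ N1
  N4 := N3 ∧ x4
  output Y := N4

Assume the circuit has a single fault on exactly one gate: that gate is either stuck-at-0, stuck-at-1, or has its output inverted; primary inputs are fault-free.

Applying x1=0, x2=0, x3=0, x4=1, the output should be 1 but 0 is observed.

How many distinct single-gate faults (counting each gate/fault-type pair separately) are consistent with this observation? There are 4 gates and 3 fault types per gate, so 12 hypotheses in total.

8

Fault-free: N1=1, N2=0, N3=1, N4=1 → 1. Observed 0.
  N1 stuck-at-0: output 0 ✓
  N1 stuck-at-1: output 1 ✗
  N1 inverted output: output 0 ✓
  N2 stuck-at-0: output 1 ✗
  N2 stuck-at-1: output 0 ✓
  N2 inverted output: output 0 ✓
  N3 stuck-at-0: output 0 ✓
  N3 stuck-at-1: output 1 ✗
  N3 inverted output: output 0 ✓
  N4 stuck-at-0: output 0 ✓
  N4 stuck-at-1: output 1 ✗
  N4 inverted output: output 0 ✓
Consistent faults: {N1 stuck-at-0, N1 inverted output, N2 stuck-at-1, N2 inverted output, N3 stuck-at-0, N3 inverted output, N4 stuck-at-0, N4 inverted output} — 8 in all.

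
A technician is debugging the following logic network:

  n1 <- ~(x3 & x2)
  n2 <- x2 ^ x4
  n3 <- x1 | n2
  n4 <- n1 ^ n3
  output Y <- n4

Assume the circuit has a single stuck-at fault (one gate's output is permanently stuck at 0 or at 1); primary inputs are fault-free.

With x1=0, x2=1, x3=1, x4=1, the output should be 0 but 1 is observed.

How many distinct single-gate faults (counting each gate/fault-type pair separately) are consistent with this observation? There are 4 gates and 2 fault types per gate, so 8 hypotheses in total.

4

Fault-free: n1=0, n2=0, n3=0, n4=0 → 0. Observed 1.
  n1 stuck-at-0: output 0 ✗
  n1 stuck-at-1: output 1 ✓
  n2 stuck-at-0: output 0 ✗
  n2 stuck-at-1: output 1 ✓
  n3 stuck-at-0: output 0 ✗
  n3 stuck-at-1: output 1 ✓
  n4 stuck-at-0: output 0 ✗
  n4 stuck-at-1: output 1 ✓
Consistent faults: {n1 stuck-at-1, n2 stuck-at-1, n3 stuck-at-1, n4 stuck-at-1} — 4 in all.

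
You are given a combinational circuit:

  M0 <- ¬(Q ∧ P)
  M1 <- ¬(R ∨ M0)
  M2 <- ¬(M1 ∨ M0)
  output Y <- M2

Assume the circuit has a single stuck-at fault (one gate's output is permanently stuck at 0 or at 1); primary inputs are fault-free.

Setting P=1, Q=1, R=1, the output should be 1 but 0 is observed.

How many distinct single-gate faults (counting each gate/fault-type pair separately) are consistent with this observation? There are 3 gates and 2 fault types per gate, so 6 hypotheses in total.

Fault-free: M0=0, M1=0, M2=1 → 1. Observed 0.
  M0 stuck-at-0: output 1 ✗
  M0 stuck-at-1: output 0 ✓
  M1 stuck-at-0: output 1 ✗
  M1 stuck-at-1: output 0 ✓
  M2 stuck-at-0: output 0 ✓
  M2 stuck-at-1: output 1 ✗
Consistent faults: {M0 stuck-at-1, M1 stuck-at-1, M2 stuck-at-0} — 3 in all.

3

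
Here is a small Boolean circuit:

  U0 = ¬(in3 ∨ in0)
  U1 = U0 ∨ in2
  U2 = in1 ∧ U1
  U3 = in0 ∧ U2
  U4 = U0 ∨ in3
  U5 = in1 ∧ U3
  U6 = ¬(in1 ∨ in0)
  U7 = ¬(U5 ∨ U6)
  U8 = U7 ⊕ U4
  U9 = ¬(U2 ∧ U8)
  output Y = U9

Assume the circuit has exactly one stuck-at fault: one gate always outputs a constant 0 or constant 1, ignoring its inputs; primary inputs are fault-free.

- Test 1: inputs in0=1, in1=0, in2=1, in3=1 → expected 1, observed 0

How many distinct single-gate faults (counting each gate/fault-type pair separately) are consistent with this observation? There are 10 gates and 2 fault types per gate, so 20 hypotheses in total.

1

Fault-free: U0=0, U1=1, U2=0, U3=0, U4=1, U5=0, U6=0, U7=1, U8=0, U9=1 → 1. Observed 0.
  U0: none of the 2 fault types match ✗
  U1: none of the 2 fault types match ✗
  U2: none of the 2 fault types match ✗
  U3: none of the 2 fault types match ✗
  U4: none of the 2 fault types match ✗
  U5: none of the 2 fault types match ✗
  U6: none of the 2 fault types match ✗
  U7: none of the 2 fault types match ✗
  U8: none of the 2 fault types match ✗
  U9: stuck-at-0 ✓; others ✗
Consistent faults: {U9 stuck-at-0} — 1 in all.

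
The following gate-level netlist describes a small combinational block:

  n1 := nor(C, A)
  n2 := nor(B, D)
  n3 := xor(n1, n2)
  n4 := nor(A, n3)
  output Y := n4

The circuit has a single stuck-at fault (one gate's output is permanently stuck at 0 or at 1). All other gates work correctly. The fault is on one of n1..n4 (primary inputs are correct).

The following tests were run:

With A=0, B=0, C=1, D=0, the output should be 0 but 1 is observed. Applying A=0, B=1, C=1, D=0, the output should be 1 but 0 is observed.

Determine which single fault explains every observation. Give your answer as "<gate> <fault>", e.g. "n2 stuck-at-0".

n1 stuck-at-1

Fault-free values for test 1 (A=0, B=0, C=1, D=0): n1=0, n2=1, n3=1, n4=0, giving Y=0. Observed 1.
Test 1: faults giving observed 1 are {n1 stuck-at-1, n2 stuck-at-0, n3 stuck-at-0, n4 stuck-at-1}.
Test 2 (A=0, B=1, C=1, D=0): fault-free n1=0, n2=0, n3=0, n4=1 → 1; observed 0. Eliminates n2 stuck-at-0, n3 stuck-at-0, n4 stuck-at-1.
Only n1 stuck-at-1 is consistent with every test.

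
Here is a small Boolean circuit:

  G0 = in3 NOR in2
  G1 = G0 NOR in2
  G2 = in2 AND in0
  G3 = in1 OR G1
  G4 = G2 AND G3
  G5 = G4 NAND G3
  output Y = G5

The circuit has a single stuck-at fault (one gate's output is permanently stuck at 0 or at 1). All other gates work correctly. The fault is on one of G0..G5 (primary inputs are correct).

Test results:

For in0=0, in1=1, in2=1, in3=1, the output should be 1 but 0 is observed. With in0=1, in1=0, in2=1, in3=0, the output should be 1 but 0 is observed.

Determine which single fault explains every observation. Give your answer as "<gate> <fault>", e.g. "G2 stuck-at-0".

G5 stuck-at-0

Fault-free values for test 1 (in0=0, in1=1, in2=1, in3=1): G0=0, G1=0, G2=0, G3=1, G4=0, G5=1, giving Y=1. Observed 0.
Test 1: faults giving observed 0 are {G2 stuck-at-1, G4 stuck-at-1, G5 stuck-at-0}.
Test 2 (in0=1, in1=0, in2=1, in3=0): fault-free G0=0, G1=0, G2=1, G3=0, G4=0, G5=1 → 1; observed 0. Eliminates G2 stuck-at-1, G4 stuck-at-1.
Only G5 stuck-at-0 is consistent with every test.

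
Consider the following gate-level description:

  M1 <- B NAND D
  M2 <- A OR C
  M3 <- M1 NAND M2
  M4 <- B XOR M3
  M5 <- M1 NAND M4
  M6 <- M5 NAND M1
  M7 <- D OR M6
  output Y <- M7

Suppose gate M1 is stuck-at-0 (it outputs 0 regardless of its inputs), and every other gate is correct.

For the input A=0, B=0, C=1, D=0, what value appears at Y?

1

Propagate with M1 forced: M1=0 [stuck-at-0], M2=1, M3=1, M4=1, M5=1, M6=1, M7=1.
So Y = 1. (Without the fault it would be 0.)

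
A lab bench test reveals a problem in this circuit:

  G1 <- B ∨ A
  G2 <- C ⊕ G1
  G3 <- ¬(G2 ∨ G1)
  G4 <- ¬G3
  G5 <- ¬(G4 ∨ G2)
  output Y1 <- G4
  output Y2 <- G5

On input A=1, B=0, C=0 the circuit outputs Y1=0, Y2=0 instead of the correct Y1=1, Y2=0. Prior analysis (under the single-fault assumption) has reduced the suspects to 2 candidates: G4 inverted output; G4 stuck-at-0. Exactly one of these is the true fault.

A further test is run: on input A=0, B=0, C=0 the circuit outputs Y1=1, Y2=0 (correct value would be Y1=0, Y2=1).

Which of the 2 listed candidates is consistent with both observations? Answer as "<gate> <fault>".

G4 inverted output

Evaluate each candidate on input A=0, B=0, C=0:
  G4 inverted output: G1=0, G2=0, G3=1, G4=1 [inverted output], G5=0 → Y1=1, Y2=0 — matches
  G4 stuck-at-0: G1=0, G2=0, G3=1, G4=0 [stuck-at-0], G5=1 → Y1=0, Y2=1 — eliminated
Only G4 inverted output reproduces the observed Y1=1, Y2=0.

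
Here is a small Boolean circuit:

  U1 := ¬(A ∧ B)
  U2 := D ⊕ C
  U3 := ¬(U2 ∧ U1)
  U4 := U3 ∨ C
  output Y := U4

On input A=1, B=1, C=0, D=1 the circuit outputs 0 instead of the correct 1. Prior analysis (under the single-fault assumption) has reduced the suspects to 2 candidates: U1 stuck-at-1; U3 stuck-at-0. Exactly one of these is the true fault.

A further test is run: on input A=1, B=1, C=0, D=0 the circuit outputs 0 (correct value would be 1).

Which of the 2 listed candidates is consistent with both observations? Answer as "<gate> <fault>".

U3 stuck-at-0

Evaluate each candidate on input A=1, B=1, C=0, D=0:
  U1 stuck-at-1: U1=1 [stuck-at-1], U2=0, U3=1, U4=1 → 1 — eliminated
  U3 stuck-at-0: U1=0, U2=0, U3=0 [stuck-at-0], U4=0 → 0 — matches
Only U3 stuck-at-0 reproduces the observed 0.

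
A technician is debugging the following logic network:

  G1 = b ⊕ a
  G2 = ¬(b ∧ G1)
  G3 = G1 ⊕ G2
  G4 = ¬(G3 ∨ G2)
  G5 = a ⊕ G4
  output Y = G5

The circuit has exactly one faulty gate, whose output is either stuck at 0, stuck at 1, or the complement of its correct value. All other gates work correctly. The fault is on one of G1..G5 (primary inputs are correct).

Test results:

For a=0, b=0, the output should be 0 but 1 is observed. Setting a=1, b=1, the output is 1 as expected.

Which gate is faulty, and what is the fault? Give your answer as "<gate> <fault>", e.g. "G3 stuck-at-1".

G5 stuck-at-1

Fault-free values for test 1 (a=0, b=0): G1=0, G2=1, G3=1, G4=0, G5=0, giving Y=0. Observed 1.
Test 1: faults giving observed 1 are {G2 stuck-at-0, G2 inverted output, G4 stuck-at-1, G4 inverted output, G5 stuck-at-1, G5 inverted output}.
Test 2 (a=1, b=1): fault-free G1=0, G2=1, G3=1, G4=0, G5=1 → 1; observed 1. Eliminates G2 stuck-at-0, G2 inverted output, G4 stuck-at-1, G4 inverted output, G5 inverted output.
Only G5 stuck-at-1 is consistent with every test.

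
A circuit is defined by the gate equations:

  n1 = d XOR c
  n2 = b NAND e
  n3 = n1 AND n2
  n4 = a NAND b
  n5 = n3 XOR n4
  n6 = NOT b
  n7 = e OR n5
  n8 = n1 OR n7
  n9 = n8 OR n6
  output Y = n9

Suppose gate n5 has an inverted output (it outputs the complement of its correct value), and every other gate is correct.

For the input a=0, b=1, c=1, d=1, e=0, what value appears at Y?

Propagate with n5 forced: n1=0, n2=1, n3=0, n4=1, n5=0 [inverted output], n6=0, n7=0, n8=0, n9=0.
So Y = 0. (Without the fault it would be 1.)

0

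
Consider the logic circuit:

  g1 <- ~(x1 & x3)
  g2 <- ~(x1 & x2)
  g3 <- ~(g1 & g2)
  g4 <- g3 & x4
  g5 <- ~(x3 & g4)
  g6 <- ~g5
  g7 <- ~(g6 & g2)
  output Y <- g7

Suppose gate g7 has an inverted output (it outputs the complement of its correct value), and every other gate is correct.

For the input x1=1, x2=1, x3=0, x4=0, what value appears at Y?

0

Propagate with g7 forced: g1=1, g2=0, g3=1, g4=0, g5=1, g6=0, g7=0 [inverted output].
So Y = 0. (Without the fault it would be 1.)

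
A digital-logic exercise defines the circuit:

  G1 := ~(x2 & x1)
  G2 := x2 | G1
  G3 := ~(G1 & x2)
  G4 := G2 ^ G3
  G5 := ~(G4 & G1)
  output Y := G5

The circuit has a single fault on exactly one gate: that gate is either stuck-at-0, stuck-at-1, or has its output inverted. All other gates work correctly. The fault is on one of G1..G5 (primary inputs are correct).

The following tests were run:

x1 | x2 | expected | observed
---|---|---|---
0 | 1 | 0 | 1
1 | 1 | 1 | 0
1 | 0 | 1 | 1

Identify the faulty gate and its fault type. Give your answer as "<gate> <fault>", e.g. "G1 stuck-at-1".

G1 inverted output

Fault-free values for test 1 (x1=0, x2=1): G1=1, G2=1, G3=0, G4=1, G5=0, giving Y=0. Observed 1.
Test 1: faults giving observed 1 are {G1 stuck-at-0, G1 inverted output, G2 stuck-at-0, G2 inverted output, G3 stuck-at-1, G3 inverted output, G4 stuck-at-0, G4 inverted output, G5 stuck-at-1, G5 inverted output}.
Test 2 (x1=1, x2=1): fault-free G1=0, G2=1, G3=1, G4=0, G5=1 → 1; observed 0. Eliminates G1 stuck-at-0, G2 stuck-at-0, G2 inverted output, G3 stuck-at-1, G3 inverted output, G4 stuck-at-0, G4 inverted output, G5 stuck-at-1.
Test 3 (x1=1, x2=0): fault-free G1=1, G2=1, G3=1, G4=0, G5=1 → 1; observed 1. Eliminates G5 inverted output.
Only G1 inverted output is consistent with every test.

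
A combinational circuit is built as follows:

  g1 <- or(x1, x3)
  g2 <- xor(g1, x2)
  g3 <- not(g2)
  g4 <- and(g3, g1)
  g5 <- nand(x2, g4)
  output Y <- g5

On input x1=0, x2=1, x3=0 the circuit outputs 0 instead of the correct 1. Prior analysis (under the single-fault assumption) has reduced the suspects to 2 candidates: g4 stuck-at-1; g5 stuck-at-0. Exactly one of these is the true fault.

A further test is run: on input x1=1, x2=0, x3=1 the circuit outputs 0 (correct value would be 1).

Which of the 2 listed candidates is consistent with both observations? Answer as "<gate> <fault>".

Evaluate each candidate on input x1=1, x2=0, x3=1:
  g4 stuck-at-1: g1=1, g2=1, g3=0, g4=1 [stuck-at-1], g5=1 → 1 — eliminated
  g5 stuck-at-0: g1=1, g2=1, g3=0, g4=0, g5=0 [stuck-at-0] → 0 — matches
Only g5 stuck-at-0 reproduces the observed 0.

g5 stuck-at-0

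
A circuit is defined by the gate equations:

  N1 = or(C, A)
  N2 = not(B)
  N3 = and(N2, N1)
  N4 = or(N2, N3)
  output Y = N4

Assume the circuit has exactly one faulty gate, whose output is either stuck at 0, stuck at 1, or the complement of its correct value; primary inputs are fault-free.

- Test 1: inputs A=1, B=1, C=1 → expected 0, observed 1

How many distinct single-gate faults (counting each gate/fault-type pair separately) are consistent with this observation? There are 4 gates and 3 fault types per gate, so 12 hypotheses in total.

6

Fault-free: N1=1, N2=0, N3=0, N4=0 → 0. Observed 1.
  N1 stuck-at-0: output 0 ✗
  N1 stuck-at-1: output 0 ✗
  N1 inverted output: output 0 ✗
  N2 stuck-at-0: output 0 ✗
  N2 stuck-at-1: output 1 ✓
  N2 inverted output: output 1 ✓
  N3 stuck-at-0: output 0 ✗
  N3 stuck-at-1: output 1 ✓
  N3 inverted output: output 1 ✓
  N4 stuck-at-0: output 0 ✗
  N4 stuck-at-1: output 1 ✓
  N4 inverted output: output 1 ✓
Consistent faults: {N2 stuck-at-1, N2 inverted output, N3 stuck-at-1, N3 inverted output, N4 stuck-at-1, N4 inverted output} — 6 in all.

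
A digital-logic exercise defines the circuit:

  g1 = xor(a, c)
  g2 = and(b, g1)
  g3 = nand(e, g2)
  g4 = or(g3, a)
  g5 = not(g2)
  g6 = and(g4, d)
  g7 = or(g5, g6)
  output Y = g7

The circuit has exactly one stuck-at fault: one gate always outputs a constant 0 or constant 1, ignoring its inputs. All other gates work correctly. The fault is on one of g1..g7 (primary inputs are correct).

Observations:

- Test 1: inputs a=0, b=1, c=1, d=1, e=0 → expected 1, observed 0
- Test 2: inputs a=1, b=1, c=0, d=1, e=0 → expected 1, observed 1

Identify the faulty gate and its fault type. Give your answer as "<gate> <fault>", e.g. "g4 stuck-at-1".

Fault-free values for test 1 (a=0, b=1, c=1, d=1, e=0): g1=1, g2=1, g3=1, g4=1, g5=0, g6=1, g7=1, giving Y=1. Observed 0.
Test 1: faults giving observed 0 are {g3 stuck-at-0, g4 stuck-at-0, g6 stuck-at-0, g7 stuck-at-0}.
Test 2 (a=1, b=1, c=0, d=1, e=0): fault-free g1=1, g2=1, g3=1, g4=1, g5=0, g6=1, g7=1 → 1; observed 1. Eliminates g4 stuck-at-0, g6 stuck-at-0, g7 stuck-at-0.
Only g3 stuck-at-0 is consistent with every test.

g3 stuck-at-0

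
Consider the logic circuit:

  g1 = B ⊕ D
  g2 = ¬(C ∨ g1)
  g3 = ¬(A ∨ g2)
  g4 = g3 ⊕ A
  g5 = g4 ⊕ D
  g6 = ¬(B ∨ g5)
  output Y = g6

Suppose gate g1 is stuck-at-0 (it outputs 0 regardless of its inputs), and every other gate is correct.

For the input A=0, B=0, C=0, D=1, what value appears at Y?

Propagate with g1 forced: g1=0 [stuck-at-0], g2=1, g3=0, g4=0, g5=1, g6=0.
So Y = 0. (Without the fault it would be 1.)

0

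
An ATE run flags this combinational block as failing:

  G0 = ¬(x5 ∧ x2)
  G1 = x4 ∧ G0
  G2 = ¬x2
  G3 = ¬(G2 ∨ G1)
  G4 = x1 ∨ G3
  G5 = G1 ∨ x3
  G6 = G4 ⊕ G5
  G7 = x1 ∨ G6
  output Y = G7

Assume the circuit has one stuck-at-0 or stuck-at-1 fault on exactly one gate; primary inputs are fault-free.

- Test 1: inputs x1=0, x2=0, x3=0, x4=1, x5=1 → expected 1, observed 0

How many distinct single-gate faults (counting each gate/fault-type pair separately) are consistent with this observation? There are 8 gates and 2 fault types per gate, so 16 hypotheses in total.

Fault-free: G0=1, G1=1, G2=1, G3=0, G4=0, G5=1, G6=1, G7=1 → 1. Observed 0.
  G0: stuck-at-0 ✓; others ✗
  G1: stuck-at-0 ✓; others ✗
  G2: none of the 2 fault types match ✗
  G3: stuck-at-1 ✓; others ✗
  G4: stuck-at-1 ✓; others ✗
  G5: stuck-at-0 ✓; others ✗
  G6: stuck-at-0 ✓; others ✗
  G7: stuck-at-0 ✓; others ✗
Consistent faults: {G0 stuck-at-0, G1 stuck-at-0, G3 stuck-at-1, G4 stuck-at-1, G5 stuck-at-0, G6 stuck-at-0, G7 stuck-at-0} — 7 in all.

7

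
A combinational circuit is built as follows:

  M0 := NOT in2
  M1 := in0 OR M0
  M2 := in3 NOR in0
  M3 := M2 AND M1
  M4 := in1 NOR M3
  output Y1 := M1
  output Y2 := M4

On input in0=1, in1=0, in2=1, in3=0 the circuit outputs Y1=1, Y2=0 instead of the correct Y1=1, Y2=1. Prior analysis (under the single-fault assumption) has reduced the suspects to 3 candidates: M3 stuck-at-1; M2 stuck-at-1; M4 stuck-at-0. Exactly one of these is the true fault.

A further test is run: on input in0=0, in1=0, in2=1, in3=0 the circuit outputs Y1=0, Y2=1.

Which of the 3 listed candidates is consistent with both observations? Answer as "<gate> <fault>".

Evaluate each candidate on input in0=0, in1=0, in2=1, in3=0:
  M3 stuck-at-1: M0=0, M1=0, M2=1, M3=1 [stuck-at-1], M4=0 → Y1=0, Y2=0 — eliminated
  M2 stuck-at-1: M0=0, M1=0, M2=1 [stuck-at-1], M3=0, M4=1 → Y1=0, Y2=1 — matches
  M4 stuck-at-0: M0=0, M1=0, M2=1, M3=0, M4=0 [stuck-at-0] → Y1=0, Y2=0 — eliminated
Only M2 stuck-at-1 reproduces the observed Y1=0, Y2=1.

M2 stuck-at-1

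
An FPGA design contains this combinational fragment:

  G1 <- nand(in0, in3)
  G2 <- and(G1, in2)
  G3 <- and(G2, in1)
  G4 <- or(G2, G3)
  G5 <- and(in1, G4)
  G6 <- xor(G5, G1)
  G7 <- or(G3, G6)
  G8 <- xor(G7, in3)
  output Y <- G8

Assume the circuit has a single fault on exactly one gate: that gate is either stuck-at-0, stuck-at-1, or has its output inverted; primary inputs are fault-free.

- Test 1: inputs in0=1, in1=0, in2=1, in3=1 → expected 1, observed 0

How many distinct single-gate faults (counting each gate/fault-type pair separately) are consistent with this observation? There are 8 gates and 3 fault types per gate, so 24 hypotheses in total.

12

Fault-free: G1=0, G2=0, G3=0, G4=0, G5=0, G6=0, G7=0, G8=1 → 1. Observed 0.
  G1: stuck-at-1, inverted output ✓; others ✗
  G2: none of the 3 fault types match ✗
  G3: stuck-at-1, inverted output ✓; others ✗
  G4: none of the 3 fault types match ✗
  G5: stuck-at-1, inverted output ✓; others ✗
  G6: stuck-at-1, inverted output ✓; others ✗
  G7: stuck-at-1, inverted output ✓; others ✗
  G8: stuck-at-0, inverted output ✓; others ✗
Consistent faults: {G1 stuck-at-1, G1 inverted output, G3 stuck-at-1, G3 inverted output, G5 stuck-at-1, G5 inverted output, G6 stuck-at-1, G6 inverted output, G7 stuck-at-1, G7 inverted output, G8 stuck-at-0, G8 inverted output} — 12 in all.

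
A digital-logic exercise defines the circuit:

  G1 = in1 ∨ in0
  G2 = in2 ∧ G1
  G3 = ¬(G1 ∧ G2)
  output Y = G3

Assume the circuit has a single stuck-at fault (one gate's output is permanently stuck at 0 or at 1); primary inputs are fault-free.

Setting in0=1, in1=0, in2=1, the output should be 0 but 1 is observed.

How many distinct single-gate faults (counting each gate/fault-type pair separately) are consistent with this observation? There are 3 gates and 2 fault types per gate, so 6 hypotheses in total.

Fault-free: G1=1, G2=1, G3=0 → 0. Observed 1.
  G1 stuck-at-0: output 1 ✓
  G1 stuck-at-1: output 0 ✗
  G2 stuck-at-0: output 1 ✓
  G2 stuck-at-1: output 0 ✗
  G3 stuck-at-0: output 0 ✗
  G3 stuck-at-1: output 1 ✓
Consistent faults: {G1 stuck-at-0, G2 stuck-at-0, G3 stuck-at-1} — 3 in all.

3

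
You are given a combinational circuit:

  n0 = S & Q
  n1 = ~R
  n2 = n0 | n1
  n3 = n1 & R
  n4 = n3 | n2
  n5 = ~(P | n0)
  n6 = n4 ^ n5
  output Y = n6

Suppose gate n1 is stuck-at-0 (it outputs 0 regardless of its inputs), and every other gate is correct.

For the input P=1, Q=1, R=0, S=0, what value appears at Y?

Propagate with n1 forced: n0=0, n1=0 [stuck-at-0], n2=0, n3=0, n4=0, n5=0, n6=0.
So Y = 0. (Without the fault it would be 1.)

0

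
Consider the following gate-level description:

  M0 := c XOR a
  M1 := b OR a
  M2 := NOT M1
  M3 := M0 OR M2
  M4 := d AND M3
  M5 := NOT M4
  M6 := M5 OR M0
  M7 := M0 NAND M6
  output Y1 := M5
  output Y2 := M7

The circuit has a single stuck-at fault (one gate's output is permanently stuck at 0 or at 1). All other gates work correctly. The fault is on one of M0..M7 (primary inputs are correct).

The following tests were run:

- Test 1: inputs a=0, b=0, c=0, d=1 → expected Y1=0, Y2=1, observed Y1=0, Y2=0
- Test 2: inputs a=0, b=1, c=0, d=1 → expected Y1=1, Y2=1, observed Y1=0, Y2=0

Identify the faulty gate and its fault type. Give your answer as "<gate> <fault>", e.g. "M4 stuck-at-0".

M0 stuck-at-1

Fault-free values for test 1 (a=0, b=0, c=0, d=1): M0=0, M1=0, M2=1, M3=1, M4=1, M5=0, M6=0, M7=1, giving Y1=0, Y2=1. Observed Y1=0, Y2=0.
Test 1: faults giving observed Y1=0, Y2=0 are {M0 stuck-at-1, M7 stuck-at-0}.
Test 2 (a=0, b=1, c=0, d=1): fault-free M0=0, M1=1, M2=0, M3=0, M4=0, M5=1, M6=1, M7=1 → Y1=1, Y2=1; observed Y1=0, Y2=0. Eliminates M7 stuck-at-0.
Only M0 stuck-at-1 is consistent with every test.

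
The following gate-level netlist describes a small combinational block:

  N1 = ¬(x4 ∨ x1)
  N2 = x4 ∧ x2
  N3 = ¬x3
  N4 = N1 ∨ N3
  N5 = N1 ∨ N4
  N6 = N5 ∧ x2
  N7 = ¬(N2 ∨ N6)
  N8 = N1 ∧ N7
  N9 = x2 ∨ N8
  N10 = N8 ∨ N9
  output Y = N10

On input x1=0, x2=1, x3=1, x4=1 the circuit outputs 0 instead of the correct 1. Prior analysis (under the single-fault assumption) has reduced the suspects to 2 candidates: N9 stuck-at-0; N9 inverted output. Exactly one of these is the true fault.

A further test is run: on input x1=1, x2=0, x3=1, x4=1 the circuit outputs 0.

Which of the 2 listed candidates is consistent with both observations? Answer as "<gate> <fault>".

Evaluate each candidate on input x1=1, x2=0, x3=1, x4=1:
  N9 stuck-at-0: N1=0, N2=0, N3=0, N4=0, N5=0, N6=0, N7=1, N8=0, N9=0 [stuck-at-0], N10=0 → 0 — matches
  N9 inverted output: N1=0, N2=0, N3=0, N4=0, N5=0, N6=0, N7=1, N8=0, N9=1 [inverted output], N10=1 → 1 — eliminated
Only N9 stuck-at-0 reproduces the observed 0.

N9 stuck-at-0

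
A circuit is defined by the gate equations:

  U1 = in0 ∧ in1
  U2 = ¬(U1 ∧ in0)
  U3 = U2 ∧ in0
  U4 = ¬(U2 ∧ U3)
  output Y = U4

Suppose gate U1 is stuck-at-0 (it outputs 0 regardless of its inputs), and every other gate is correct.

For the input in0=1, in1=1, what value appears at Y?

Propagate with U1 forced: U1=0 [stuck-at-0], U2=1, U3=1, U4=0.
So Y = 0. (Without the fault it would be 1.)

0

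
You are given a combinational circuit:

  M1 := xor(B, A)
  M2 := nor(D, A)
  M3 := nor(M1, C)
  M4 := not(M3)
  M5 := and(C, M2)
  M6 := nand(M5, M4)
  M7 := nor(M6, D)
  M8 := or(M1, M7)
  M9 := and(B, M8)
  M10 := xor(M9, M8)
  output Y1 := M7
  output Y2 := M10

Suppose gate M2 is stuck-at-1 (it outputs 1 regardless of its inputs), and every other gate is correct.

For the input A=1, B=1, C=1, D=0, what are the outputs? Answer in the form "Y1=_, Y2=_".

Propagate with M2 forced: M1=0, M2=1 [stuck-at-1], M3=0, M4=1, M5=1, M6=0, M7=1, M8=1, M9=1, M10=0.
So the outputs are Y1=1, Y2=0. (Without the fault they would be Y1=0, Y2=0.)

Y1=1, Y2=0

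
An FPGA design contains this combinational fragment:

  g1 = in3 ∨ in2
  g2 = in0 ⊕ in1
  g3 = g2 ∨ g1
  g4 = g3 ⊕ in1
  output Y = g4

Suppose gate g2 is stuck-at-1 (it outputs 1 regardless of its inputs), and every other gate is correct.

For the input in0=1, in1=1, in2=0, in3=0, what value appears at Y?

Propagate with g2 forced: g1=0, g2=1 [stuck-at-1], g3=1, g4=0.
So Y = 0. (Without the fault it would be 1.)

0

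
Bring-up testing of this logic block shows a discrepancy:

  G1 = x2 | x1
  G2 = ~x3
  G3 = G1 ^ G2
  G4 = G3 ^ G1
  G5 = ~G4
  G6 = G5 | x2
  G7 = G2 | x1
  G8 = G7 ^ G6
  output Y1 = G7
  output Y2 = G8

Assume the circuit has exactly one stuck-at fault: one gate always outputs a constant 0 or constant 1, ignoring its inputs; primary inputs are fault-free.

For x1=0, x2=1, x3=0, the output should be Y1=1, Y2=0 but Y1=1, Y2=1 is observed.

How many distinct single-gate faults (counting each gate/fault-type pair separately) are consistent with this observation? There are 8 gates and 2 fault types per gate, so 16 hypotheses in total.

Fault-free: G1=1, G2=1, G3=0, G4=1, G5=0, G6=1, G7=1, G8=0 → Y1=1, Y2=0. Observed Y1=1, Y2=1.
  G1: none of the 2 fault types match ✗
  G2: none of the 2 fault types match ✗
  G3: none of the 2 fault types match ✗
  G4: none of the 2 fault types match ✗
  G5: none of the 2 fault types match ✗
  G6: stuck-at-0 ✓; others ✗
  G7: none of the 2 fault types match ✗
  G8: stuck-at-1 ✓; others ✗
Consistent faults: {G6 stuck-at-0, G8 stuck-at-1} — 2 in all.

2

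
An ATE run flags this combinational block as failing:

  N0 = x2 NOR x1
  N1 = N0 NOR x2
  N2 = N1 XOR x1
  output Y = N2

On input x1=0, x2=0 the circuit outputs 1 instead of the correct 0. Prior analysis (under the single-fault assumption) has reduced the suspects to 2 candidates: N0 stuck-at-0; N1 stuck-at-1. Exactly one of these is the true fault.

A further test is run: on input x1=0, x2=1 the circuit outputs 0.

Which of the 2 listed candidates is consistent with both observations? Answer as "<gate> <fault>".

N0 stuck-at-0

Evaluate each candidate on input x1=0, x2=1:
  N0 stuck-at-0: N0=0 [stuck-at-0], N1=0, N2=0 → 0 — matches
  N1 stuck-at-1: N0=0, N1=1 [stuck-at-1], N2=1 → 1 — eliminated
Only N0 stuck-at-0 reproduces the observed 0.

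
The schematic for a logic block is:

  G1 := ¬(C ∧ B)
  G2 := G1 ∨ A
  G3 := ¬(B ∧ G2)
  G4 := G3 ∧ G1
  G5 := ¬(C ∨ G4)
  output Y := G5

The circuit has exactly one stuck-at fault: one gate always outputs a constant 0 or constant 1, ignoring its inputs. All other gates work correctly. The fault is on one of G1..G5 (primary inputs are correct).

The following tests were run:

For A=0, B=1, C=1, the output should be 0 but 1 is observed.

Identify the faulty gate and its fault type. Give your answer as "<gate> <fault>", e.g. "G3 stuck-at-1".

Fault-free values for test 1 (A=0, B=1, C=1): G1=0, G2=0, G3=1, G4=0, G5=0, giving Y=0. Observed 1.
Test 1: faults giving observed 1 are {G5 stuck-at-1}.
Only G5 stuck-at-1 is consistent with every test.

G5 stuck-at-1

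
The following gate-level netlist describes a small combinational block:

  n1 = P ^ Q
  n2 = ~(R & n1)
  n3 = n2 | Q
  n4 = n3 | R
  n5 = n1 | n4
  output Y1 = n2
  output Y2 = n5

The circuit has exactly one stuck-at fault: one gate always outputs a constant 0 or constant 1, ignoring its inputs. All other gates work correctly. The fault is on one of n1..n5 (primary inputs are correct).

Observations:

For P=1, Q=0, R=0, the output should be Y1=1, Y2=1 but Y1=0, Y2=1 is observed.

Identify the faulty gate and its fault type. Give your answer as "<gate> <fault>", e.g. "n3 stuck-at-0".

Fault-free values for test 1 (P=1, Q=0, R=0): n1=1, n2=1, n3=1, n4=1, n5=1, giving Y1=1, Y2=1. Observed Y1=0, Y2=1.
Test 1: faults giving observed Y1=0, Y2=1 are {n2 stuck-at-0}.
Only n2 stuck-at-0 is consistent with every test.

n2 stuck-at-0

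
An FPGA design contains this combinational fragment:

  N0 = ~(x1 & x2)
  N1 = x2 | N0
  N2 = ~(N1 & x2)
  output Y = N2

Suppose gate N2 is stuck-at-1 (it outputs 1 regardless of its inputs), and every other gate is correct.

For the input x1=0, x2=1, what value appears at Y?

1

Propagate with N2 forced: N0=1, N1=1, N2=1 [stuck-at-1].
So Y = 1. (Without the fault it would be 0.)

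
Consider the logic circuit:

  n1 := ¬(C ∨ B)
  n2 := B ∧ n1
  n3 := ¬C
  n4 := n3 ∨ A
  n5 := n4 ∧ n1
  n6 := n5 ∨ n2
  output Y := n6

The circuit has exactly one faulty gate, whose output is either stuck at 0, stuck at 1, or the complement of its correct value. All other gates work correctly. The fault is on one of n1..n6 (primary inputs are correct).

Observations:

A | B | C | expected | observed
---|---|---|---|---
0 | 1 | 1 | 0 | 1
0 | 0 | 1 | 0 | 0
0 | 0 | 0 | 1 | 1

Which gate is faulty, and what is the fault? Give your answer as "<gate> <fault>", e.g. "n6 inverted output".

Fault-free values for test 1 (A=0, B=1, C=1): n1=0, n2=0, n3=0, n4=0, n5=0, n6=0, giving Y=0. Observed 1.
Test 1: faults giving observed 1 are {n1 stuck-at-1, n1 inverted output, n2 stuck-at-1, n2 inverted output, n5 stuck-at-1, n5 inverted output, n6 stuck-at-1, n6 inverted output}.
Test 2 (A=0, B=0, C=1): fault-free n1=0, n2=0, n3=0, n4=0, n5=0, n6=0 → 0; observed 0. Eliminates n2 stuck-at-1, n2 inverted output, n5 stuck-at-1, n5 inverted output, n6 stuck-at-1, n6 inverted output.
Test 3 (A=0, B=0, C=0): fault-free n1=1, n2=0, n3=1, n4=1, n5=1, n6=1 → 1; observed 1. Eliminates n1 inverted output.
Only n1 stuck-at-1 is consistent with every test.

n1 stuck-at-1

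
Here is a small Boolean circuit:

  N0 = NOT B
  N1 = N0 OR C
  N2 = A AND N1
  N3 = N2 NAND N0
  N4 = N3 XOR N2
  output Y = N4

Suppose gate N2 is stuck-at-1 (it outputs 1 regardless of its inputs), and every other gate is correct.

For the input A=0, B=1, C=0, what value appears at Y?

Propagate with N2 forced: N0=0, N1=0, N2=1 [stuck-at-1], N3=1, N4=0.
So Y = 0. (Without the fault it would be 1.)

0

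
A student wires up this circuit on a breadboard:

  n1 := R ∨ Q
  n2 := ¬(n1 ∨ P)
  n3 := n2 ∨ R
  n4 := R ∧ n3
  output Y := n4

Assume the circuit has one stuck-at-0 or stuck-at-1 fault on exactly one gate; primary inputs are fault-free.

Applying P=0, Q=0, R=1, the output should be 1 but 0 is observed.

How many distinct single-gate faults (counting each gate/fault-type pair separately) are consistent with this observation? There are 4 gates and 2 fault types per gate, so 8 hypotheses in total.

Fault-free: n1=1, n2=0, n3=1, n4=1 → 1. Observed 0.
  n1 stuck-at-0: output 1 ✗
  n1 stuck-at-1: output 1 ✗
  n2 stuck-at-0: output 1 ✗
  n2 stuck-at-1: output 1 ✗
  n3 stuck-at-0: output 0 ✓
  n3 stuck-at-1: output 1 ✗
  n4 stuck-at-0: output 0 ✓
  n4 stuck-at-1: output 1 ✗
Consistent faults: {n3 stuck-at-0, n4 stuck-at-0} — 2 in all.

2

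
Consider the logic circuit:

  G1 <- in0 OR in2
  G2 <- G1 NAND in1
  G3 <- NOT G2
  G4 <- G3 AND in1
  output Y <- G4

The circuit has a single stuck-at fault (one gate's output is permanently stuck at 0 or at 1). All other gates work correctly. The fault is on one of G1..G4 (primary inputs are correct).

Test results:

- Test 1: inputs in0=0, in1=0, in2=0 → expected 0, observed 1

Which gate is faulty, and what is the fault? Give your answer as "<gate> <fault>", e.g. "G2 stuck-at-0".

G4 stuck-at-1

Fault-free values for test 1 (in0=0, in1=0, in2=0): G1=0, G2=1, G3=0, G4=0, giving Y=0. Observed 1.
Test 1: faults giving observed 1 are {G4 stuck-at-1}.
Only G4 stuck-at-1 is consistent with every test.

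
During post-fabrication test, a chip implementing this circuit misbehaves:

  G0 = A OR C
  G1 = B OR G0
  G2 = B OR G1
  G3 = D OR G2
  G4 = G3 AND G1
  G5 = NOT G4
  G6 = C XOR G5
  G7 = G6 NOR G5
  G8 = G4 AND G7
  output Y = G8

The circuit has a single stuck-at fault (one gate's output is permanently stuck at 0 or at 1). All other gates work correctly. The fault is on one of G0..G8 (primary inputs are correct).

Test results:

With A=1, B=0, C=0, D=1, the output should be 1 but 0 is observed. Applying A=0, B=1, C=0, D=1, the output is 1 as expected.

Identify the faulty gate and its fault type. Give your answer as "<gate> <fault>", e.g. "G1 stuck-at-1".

Fault-free values for test 1 (A=1, B=0, C=0, D=1): G0=1, G1=1, G2=1, G3=1, G4=1, G5=0, G6=0, G7=1, G8=1, giving Y=1. Observed 0.
Test 1: faults giving observed 0 are {G0 stuck-at-0, G1 stuck-at-0, G3 stuck-at-0, G4 stuck-at-0, G5 stuck-at-1, G6 stuck-at-1, G7 stuck-at-0, G8 stuck-at-0}.
Test 2 (A=0, B=1, C=0, D=1): fault-free G0=0, G1=1, G2=1, G3=1, G4=1, G5=0, G6=0, G7=1, G8=1 → 1; observed 1. Eliminates G1 stuck-at-0, G3 stuck-at-0, G4 stuck-at-0, G5 stuck-at-1, G6 stuck-at-1, G7 stuck-at-0, G8 stuck-at-0.
Only G0 stuck-at-0 is consistent with every test.

G0 stuck-at-0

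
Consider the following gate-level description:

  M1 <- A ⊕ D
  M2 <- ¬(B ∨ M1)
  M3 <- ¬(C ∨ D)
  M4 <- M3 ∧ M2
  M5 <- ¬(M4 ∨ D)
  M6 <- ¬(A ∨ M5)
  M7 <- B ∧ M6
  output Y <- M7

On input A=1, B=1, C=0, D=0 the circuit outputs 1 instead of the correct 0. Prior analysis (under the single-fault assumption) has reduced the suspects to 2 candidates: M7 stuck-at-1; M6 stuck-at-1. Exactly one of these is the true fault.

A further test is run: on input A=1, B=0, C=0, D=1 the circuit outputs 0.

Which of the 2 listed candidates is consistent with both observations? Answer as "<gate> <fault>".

M6 stuck-at-1

Evaluate each candidate on input A=1, B=0, C=0, D=1:
  M7 stuck-at-1: M1=0, M2=1, M3=0, M4=0, M5=0, M6=0, M7=1 [stuck-at-1] → 1 — eliminated
  M6 stuck-at-1: M1=0, M2=1, M3=0, M4=0, M5=0, M6=1 [stuck-at-1], M7=0 → 0 — matches
Only M6 stuck-at-1 reproduces the observed 0.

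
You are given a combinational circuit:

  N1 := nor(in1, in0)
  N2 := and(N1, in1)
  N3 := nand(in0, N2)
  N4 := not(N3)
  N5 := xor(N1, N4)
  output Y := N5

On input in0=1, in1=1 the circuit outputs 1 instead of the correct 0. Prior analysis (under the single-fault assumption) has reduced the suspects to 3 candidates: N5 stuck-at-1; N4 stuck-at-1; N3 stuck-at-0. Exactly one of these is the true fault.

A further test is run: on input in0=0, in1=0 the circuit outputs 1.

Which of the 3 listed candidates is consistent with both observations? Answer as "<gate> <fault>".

N5 stuck-at-1

Evaluate each candidate on input in0=0, in1=0:
  N5 stuck-at-1: N1=1, N2=0, N3=1, N4=0, N5=1 [stuck-at-1] → 1 — matches
  N4 stuck-at-1: N1=1, N2=0, N3=1, N4=1 [stuck-at-1], N5=0 → 0 — eliminated
  N3 stuck-at-0: N1=1, N2=0, N3=0 [stuck-at-0], N4=1, N5=0 → 0 — eliminated
Only N5 stuck-at-1 reproduces the observed 1.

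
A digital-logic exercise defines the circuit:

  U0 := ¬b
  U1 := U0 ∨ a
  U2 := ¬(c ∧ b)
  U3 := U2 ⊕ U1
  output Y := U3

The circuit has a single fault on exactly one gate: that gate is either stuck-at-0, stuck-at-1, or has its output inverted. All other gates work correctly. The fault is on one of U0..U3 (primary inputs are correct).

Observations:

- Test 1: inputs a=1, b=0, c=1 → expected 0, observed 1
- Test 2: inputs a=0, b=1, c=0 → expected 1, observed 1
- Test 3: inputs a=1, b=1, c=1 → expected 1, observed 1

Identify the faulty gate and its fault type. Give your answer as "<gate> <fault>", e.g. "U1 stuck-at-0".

Fault-free values for test 1 (a=1, b=0, c=1): U0=1, U1=1, U2=1, U3=0, giving Y=0. Observed 1.
Test 1: faults giving observed 1 are {U1 stuck-at-0, U1 inverted output, U2 stuck-at-0, U2 inverted output, U3 stuck-at-1, U3 inverted output}.
Test 2 (a=0, b=1, c=0): fault-free U0=0, U1=0, U2=1, U3=1 → 1; observed 1. Eliminates U1 inverted output, U2 stuck-at-0, U2 inverted output, U3 inverted output.
Test 3 (a=1, b=1, c=1): fault-free U0=0, U1=1, U2=0, U3=1 → 1; observed 1. Eliminates U1 stuck-at-0.
Only U3 stuck-at-1 is consistent with every test.

U3 stuck-at-1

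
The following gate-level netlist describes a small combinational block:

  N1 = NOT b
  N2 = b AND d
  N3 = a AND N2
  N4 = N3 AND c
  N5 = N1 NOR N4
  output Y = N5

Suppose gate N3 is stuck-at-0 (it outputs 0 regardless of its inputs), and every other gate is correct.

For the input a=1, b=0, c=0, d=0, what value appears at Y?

Propagate with N3 forced: N1=1, N2=0, N3=0 [stuck-at-0], N4=0, N5=0.
So Y = 0. (Same as the fault-free value — the fault is masked on this input.)

0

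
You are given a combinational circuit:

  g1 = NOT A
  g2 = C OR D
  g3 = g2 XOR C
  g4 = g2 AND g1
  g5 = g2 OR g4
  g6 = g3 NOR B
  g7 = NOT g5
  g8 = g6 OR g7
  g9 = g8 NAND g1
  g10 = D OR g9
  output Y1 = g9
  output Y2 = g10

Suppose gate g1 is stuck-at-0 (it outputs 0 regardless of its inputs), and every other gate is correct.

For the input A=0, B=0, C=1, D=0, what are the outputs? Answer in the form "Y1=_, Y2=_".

Y1=1, Y2=1

Propagate with g1 forced: g1=0 [stuck-at-0], g2=1, g3=0, g4=0, g5=1, g6=1, g7=0, g8=1, g9=1, g10=1.
So the outputs are Y1=1, Y2=1. (Without the fault they would be Y1=0, Y2=0.)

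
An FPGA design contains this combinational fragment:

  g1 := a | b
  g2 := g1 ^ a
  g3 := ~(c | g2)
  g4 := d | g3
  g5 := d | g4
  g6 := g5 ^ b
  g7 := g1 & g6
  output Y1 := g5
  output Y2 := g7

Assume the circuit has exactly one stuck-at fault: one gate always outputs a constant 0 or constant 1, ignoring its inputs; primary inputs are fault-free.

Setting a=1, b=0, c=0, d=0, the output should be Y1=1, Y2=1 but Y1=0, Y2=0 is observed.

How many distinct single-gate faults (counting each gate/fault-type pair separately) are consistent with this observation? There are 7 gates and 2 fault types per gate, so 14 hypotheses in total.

5

Fault-free: g1=1, g2=0, g3=1, g4=1, g5=1, g6=1, g7=1 → Y1=1, Y2=1. Observed Y1=0, Y2=0.
  g1 stuck-at-0: output Y1=0, Y2=0 ✓
  g1 stuck-at-1: output Y1=1, Y2=1 ✗
  g2 stuck-at-0: output Y1=1, Y2=1 ✗
  g2 stuck-at-1: output Y1=0, Y2=0 ✓
  g3 stuck-at-0: output Y1=0, Y2=0 ✓
  g3 stuck-at-1: output Y1=1, Y2=1 ✗
  g4 stuck-at-0: output Y1=0, Y2=0 ✓
  g4 stuck-at-1: output Y1=1, Y2=1 ✗
  g5 stuck-at-0: output Y1=0, Y2=0 ✓
  g5 stuck-at-1: output Y1=1, Y2=1 ✗
  g6 stuck-at-0: output Y1=1, Y2=0 ✗
  g6 stuck-at-1: output Y1=1, Y2=1 ✗
  g7 stuck-at-0: output Y1=1, Y2=0 ✗
  g7 stuck-at-1: output Y1=1, Y2=1 ✗
Consistent faults: {g1 stuck-at-0, g2 stuck-at-1, g3 stuck-at-0, g4 stuck-at-0, g5 stuck-at-0} — 5 in all.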